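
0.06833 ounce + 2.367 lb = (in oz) 37.94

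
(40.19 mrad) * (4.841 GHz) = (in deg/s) 1.115e+10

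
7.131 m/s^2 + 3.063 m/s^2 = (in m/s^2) 10.19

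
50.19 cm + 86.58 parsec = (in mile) 1.66e+15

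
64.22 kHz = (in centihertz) 6.422e+06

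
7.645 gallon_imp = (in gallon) 9.181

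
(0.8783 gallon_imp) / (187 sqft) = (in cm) 0.02298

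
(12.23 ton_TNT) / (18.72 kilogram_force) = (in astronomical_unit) 0.001863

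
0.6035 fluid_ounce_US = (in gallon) 0.004715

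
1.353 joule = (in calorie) 0.3234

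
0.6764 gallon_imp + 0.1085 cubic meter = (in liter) 111.6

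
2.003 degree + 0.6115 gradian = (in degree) 2.553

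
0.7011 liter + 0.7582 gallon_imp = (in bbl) 0.02609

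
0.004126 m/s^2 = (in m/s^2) 0.004126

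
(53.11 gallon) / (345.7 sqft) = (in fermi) 6.26e+12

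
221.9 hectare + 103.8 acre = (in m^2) 2.639e+06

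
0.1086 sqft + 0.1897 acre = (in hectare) 0.07677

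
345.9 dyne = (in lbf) 0.0007776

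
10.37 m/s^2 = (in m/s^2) 10.37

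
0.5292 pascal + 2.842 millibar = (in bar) 0.002847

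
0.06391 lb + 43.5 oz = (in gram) 1262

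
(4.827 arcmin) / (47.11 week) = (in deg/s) 2.824e-09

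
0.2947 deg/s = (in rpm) 0.04912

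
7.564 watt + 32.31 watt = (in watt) 39.87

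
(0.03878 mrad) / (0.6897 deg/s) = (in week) 5.327e-09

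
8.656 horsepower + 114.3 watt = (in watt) 6569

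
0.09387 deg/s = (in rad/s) 0.001638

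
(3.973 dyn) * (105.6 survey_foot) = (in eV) 7.982e+15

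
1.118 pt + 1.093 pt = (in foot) 0.002559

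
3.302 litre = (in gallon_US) 0.8723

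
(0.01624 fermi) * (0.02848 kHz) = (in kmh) 1.665e-15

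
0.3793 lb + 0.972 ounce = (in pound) 0.4401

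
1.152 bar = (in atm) 1.137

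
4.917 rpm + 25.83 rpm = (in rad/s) 3.22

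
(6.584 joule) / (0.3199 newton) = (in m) 20.58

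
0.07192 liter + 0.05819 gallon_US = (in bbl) 0.001838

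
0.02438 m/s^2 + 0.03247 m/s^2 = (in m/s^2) 0.05685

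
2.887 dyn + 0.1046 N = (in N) 0.1046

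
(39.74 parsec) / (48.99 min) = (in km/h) 1.502e+15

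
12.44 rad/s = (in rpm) 118.8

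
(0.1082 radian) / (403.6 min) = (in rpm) 4.267e-05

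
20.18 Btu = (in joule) 2.129e+04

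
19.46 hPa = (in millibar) 19.46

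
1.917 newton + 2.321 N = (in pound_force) 0.9527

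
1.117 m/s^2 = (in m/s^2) 1.117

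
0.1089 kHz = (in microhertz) 1.089e+08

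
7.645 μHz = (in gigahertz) 7.645e-15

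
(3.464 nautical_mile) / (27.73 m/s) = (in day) 0.002678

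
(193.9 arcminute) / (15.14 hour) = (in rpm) 9.882e-06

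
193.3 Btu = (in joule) 2.039e+05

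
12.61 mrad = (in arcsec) 2601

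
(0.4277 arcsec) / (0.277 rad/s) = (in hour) 2.079e-09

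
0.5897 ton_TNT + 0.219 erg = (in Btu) 2.339e+06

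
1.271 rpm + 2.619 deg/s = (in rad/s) 0.1788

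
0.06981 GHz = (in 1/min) 4.189e+09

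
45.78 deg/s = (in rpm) 7.63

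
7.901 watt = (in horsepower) 0.0106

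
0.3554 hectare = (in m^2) 3554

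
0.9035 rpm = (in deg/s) 5.421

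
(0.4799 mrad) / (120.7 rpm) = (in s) 3.797e-05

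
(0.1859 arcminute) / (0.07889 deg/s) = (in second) 0.03927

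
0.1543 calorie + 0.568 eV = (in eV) 4.029e+18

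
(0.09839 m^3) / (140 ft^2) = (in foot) 0.02482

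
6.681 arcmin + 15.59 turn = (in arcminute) 3.368e+05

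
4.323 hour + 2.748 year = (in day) 1003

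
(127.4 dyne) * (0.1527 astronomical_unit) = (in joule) 2.91e+07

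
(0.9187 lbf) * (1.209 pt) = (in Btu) 1.652e-06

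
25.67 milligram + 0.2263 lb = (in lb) 0.2264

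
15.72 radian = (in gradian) 1001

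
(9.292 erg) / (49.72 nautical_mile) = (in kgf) 1.029e-12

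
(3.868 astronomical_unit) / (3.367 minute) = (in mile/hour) 6.407e+09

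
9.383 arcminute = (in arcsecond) 563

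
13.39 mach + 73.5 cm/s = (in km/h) 1.642e+04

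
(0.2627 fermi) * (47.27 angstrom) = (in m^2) 1.242e-24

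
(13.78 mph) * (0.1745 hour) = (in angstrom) 3.87e+13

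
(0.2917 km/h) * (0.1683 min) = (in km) 0.0008182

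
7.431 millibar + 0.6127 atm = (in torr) 471.2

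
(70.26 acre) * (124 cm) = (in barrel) 2.218e+06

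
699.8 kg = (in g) 6.998e+05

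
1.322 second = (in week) 2.186e-06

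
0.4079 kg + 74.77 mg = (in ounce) 14.39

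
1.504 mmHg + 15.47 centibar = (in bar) 0.1567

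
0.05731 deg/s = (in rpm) 0.009552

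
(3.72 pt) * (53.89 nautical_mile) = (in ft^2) 1410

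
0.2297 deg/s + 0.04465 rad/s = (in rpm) 0.4647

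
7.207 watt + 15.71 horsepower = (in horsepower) 15.72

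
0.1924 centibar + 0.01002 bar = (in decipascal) 1.194e+04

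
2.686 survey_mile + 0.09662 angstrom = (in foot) 1.418e+04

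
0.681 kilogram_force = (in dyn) 6.678e+05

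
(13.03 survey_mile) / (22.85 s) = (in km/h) 3304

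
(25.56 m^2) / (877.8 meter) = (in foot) 0.09553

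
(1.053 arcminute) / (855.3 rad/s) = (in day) 4.145e-12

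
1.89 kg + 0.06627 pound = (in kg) 1.92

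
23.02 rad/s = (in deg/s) 1319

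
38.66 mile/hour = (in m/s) 17.28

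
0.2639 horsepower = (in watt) 196.8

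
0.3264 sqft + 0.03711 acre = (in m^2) 150.2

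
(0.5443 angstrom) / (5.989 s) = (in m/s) 9.088e-12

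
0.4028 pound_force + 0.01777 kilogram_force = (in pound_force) 0.442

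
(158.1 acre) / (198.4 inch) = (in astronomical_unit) 8.487e-07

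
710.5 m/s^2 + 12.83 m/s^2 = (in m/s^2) 723.3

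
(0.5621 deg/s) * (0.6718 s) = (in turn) 0.001049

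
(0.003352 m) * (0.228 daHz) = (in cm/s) 0.7643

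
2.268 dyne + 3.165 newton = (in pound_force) 0.7115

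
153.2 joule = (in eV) 9.562e+20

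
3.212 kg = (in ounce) 113.3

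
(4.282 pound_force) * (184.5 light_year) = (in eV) 2.075e+38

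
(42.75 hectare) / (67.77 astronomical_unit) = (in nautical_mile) 2.277e-11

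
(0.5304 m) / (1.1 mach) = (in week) 2.341e-09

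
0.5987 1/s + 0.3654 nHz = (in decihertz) 5.987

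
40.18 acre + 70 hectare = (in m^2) 8.626e+05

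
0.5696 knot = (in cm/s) 29.3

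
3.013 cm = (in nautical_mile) 1.627e-05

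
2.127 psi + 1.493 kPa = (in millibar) 161.6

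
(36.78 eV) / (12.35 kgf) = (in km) 4.866e-23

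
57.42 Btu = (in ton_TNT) 1.448e-05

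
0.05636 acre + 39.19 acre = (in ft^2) 1.71e+06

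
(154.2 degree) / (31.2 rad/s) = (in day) 9.984e-07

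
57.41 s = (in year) 1.82e-06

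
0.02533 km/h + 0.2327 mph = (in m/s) 0.1111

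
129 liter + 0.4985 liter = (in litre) 129.5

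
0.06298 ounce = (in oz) 0.06298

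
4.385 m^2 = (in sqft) 47.2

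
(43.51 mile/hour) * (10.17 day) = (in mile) 1.062e+04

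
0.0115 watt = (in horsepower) 1.542e-05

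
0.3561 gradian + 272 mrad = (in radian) 0.2776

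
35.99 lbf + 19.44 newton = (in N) 179.5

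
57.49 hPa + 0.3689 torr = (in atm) 0.05722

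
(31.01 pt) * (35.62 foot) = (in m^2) 0.1188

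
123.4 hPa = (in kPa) 12.34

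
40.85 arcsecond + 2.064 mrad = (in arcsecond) 466.6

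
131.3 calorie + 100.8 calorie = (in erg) 9.711e+09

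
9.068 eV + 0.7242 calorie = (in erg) 3.03e+07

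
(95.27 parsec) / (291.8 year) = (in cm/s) 3.195e+10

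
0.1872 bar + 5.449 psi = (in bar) 0.5629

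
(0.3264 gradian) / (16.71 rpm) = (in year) 9.291e-11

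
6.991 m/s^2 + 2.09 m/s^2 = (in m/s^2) 9.081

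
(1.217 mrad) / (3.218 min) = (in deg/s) 0.0003611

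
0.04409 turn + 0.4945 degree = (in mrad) 285.7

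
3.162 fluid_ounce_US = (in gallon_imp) 0.02057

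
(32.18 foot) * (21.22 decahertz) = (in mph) 4656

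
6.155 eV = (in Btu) 9.347e-22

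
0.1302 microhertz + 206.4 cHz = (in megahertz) 2.064e-06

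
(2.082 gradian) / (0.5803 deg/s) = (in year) 1.024e-07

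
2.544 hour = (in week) 0.01514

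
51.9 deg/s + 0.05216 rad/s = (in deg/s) 54.89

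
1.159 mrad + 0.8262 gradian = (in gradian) 0.9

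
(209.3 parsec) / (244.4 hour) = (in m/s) 7.34e+12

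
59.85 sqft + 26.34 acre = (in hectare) 10.66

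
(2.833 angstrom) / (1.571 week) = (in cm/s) 2.982e-14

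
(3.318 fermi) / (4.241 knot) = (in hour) 4.224e-19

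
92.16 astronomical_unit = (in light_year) 0.001457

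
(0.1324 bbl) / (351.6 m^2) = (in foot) 0.0001964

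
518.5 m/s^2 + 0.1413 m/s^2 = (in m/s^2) 518.6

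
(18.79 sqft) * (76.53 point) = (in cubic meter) 0.04713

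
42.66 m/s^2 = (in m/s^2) 42.66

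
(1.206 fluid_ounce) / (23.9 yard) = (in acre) 4.033e-10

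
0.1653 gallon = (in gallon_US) 0.1653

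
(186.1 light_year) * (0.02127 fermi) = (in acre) 0.009254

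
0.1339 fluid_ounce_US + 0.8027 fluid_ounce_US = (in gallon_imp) 0.006093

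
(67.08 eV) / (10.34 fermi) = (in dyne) 103.9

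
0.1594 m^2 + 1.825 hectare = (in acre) 4.51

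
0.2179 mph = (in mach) 0.0002861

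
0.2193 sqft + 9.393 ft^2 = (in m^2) 0.893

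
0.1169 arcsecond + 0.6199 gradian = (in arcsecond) 2009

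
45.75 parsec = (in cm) 1.412e+20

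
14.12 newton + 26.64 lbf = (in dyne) 1.326e+07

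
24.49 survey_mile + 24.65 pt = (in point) 1.117e+08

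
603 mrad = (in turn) 0.09597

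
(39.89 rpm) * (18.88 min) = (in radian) 4732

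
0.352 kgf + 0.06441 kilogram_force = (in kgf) 0.4164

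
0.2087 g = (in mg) 208.7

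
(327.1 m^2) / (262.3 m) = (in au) 8.336e-12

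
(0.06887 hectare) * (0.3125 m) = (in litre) 2.152e+05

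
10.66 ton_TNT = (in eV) 2.784e+29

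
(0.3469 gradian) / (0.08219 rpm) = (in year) 2.008e-08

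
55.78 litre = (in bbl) 0.3508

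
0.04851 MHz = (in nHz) 4.851e+13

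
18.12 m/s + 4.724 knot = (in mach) 0.06035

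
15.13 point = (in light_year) 5.642e-19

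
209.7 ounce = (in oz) 209.7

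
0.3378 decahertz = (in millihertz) 3378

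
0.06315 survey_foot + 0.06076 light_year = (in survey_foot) 1.886e+15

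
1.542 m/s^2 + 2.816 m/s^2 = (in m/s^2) 4.358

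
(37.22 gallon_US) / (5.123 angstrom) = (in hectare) 2.75e+04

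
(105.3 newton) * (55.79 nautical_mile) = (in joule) 1.088e+07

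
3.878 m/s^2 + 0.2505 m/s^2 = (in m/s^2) 4.128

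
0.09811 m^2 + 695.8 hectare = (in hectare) 695.8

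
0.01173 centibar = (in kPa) 0.01173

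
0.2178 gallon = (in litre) 0.8245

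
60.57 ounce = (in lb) 3.786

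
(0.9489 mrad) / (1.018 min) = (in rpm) 0.0001484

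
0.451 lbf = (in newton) 2.006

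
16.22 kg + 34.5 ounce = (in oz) 606.6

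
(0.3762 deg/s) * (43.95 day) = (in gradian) 1.587e+06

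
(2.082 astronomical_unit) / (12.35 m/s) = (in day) 2.919e+05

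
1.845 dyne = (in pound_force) 4.148e-06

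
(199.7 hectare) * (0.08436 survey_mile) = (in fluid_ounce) 9.168e+12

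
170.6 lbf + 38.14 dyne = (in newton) 758.9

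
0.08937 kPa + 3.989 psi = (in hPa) 275.9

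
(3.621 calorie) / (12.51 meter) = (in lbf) 0.2723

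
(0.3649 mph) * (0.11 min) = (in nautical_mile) 0.0005813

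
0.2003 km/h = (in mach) 0.0001634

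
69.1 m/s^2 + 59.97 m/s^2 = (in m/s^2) 129.1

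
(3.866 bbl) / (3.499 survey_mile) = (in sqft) 0.001175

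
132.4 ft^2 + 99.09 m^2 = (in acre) 0.02753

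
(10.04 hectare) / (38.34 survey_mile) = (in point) 4612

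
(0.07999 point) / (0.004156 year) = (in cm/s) 2.153e-08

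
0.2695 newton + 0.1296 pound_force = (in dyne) 8.46e+04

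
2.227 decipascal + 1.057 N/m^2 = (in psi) 0.0001856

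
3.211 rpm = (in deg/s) 19.27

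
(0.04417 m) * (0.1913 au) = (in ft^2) 1.361e+10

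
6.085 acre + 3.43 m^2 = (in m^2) 2.463e+04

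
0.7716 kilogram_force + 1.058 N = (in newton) 8.625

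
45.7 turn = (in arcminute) 9.871e+05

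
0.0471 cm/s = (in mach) 1.383e-06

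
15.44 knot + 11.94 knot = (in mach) 0.04137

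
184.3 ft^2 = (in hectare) 0.001712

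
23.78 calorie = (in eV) 6.21e+20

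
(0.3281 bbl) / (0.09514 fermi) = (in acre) 1.355e+11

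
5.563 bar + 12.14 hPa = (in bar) 5.575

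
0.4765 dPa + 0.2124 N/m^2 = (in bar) 2.6e-06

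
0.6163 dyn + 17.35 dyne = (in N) 0.0001797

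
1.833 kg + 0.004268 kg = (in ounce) 64.81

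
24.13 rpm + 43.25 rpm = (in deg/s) 404.3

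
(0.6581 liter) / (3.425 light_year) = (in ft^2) 2.186e-19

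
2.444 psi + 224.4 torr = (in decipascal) 4.677e+05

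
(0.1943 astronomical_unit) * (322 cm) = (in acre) 2.313e+07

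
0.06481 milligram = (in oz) 2.286e-06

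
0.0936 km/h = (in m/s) 0.026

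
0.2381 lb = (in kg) 0.108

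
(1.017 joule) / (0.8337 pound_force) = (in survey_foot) 0.8997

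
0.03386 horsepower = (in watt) 25.25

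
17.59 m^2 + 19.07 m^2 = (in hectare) 0.003666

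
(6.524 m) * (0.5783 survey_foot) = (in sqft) 12.38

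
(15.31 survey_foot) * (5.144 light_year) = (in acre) 5.612e+13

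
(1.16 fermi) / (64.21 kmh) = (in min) 1.084e-18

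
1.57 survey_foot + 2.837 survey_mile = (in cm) 4.566e+05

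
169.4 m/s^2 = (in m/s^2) 169.4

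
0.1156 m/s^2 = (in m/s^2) 0.1156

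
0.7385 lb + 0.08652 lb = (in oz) 13.2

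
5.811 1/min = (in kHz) 9.685e-05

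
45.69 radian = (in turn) 7.272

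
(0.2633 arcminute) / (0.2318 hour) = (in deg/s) 5.259e-06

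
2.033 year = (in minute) 1.069e+06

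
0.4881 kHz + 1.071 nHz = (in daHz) 48.81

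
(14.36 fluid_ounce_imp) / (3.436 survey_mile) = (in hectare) 7.379e-12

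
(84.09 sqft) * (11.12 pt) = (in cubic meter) 0.03065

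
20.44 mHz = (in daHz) 0.002044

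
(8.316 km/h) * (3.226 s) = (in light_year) 7.877e-16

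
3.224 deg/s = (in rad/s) 0.05627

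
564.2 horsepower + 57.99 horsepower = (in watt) 4.64e+05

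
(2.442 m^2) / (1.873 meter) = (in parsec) 4.225e-17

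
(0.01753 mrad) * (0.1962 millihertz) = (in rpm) 3.284e-08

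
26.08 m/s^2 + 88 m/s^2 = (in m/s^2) 114.1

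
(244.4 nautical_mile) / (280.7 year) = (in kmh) 0.0001841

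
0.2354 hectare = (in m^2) 2354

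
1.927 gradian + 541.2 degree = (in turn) 1.508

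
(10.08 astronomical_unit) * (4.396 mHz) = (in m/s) 6.629e+09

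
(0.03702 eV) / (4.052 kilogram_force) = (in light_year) 1.578e-38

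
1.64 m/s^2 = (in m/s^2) 1.64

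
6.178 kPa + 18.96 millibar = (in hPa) 80.74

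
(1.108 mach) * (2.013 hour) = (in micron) 2.734e+12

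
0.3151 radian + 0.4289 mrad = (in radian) 0.3155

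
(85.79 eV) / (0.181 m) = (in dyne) 7.594e-12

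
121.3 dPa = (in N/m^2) 12.13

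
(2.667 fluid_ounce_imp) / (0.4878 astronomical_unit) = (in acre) 2.566e-19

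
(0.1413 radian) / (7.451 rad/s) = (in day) 2.195e-07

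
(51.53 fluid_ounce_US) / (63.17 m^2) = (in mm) 0.02412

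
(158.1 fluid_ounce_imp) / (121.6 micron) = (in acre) 0.009128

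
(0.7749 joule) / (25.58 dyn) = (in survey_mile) 1.882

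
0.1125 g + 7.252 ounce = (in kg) 0.2057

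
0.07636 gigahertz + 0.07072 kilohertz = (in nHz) 7.636e+16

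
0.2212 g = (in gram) 0.2212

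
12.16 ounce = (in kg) 0.3447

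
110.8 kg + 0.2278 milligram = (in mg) 1.108e+08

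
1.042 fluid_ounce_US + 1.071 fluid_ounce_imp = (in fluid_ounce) 2.071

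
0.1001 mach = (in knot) 66.25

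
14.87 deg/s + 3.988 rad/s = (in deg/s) 243.4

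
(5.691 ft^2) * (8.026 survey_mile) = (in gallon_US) 1.804e+06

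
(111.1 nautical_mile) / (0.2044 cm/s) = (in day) 1165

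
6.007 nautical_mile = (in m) 1.112e+04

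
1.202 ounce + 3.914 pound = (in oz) 63.83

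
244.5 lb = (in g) 1.109e+05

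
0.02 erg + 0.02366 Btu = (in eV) 1.558e+20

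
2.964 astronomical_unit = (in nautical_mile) 2.394e+08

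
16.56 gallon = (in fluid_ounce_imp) 2206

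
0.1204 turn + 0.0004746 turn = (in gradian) 48.35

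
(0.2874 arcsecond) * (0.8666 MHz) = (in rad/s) 1.207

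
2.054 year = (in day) 749.7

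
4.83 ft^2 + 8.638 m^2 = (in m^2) 9.087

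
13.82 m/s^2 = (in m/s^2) 13.82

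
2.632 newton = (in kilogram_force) 0.2684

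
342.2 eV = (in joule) 5.483e-17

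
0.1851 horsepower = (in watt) 138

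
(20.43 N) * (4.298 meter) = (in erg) 8.781e+08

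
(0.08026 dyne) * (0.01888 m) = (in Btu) 1.436e-11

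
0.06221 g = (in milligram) 62.21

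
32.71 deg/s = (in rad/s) 0.5709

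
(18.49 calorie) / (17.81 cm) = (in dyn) 4.344e+07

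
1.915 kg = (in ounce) 67.55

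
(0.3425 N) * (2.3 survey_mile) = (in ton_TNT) 3.03e-07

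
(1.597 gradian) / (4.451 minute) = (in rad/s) 9.393e-05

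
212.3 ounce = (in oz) 212.3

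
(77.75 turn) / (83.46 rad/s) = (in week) 9.678e-06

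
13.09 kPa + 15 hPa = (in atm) 0.144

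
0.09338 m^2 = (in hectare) 9.338e-06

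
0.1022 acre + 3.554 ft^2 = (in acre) 0.1023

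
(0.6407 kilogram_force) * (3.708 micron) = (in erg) 233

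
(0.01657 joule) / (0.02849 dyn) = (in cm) 5.816e+06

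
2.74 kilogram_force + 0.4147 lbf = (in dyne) 2.871e+06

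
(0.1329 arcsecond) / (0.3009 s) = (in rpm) 2.045e-05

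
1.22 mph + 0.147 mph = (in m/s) 0.6111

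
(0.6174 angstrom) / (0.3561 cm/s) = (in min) 2.89e-10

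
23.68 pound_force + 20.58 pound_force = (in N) 196.9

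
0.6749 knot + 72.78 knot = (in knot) 73.45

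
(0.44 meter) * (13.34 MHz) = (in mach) 1.724e+04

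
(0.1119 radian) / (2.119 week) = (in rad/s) 8.731e-08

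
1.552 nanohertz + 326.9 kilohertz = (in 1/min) 1.961e+07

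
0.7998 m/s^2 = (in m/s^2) 0.7998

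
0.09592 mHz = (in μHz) 95.92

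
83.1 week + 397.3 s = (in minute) 8.377e+05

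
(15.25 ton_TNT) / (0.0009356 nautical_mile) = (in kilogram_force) 3.755e+09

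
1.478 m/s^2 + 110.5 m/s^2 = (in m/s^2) 112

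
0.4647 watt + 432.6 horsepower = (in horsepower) 432.6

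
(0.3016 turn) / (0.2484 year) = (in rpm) 2.31e-06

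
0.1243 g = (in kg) 0.0001243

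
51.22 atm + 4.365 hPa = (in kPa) 5190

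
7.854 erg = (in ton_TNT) 1.877e-16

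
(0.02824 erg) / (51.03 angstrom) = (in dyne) 5.534e+04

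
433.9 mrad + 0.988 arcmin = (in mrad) 434.2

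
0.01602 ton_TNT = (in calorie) 1.602e+07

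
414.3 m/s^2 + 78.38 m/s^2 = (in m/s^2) 492.7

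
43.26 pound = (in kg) 19.62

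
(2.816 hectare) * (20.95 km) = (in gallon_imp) 1.298e+11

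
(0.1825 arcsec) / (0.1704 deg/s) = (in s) 0.0002975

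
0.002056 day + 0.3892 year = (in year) 0.3892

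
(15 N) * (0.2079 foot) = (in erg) 9.505e+06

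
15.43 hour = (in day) 0.6429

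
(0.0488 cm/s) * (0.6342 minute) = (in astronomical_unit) 1.241e-13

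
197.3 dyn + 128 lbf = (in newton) 569.4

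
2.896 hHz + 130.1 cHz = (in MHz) 0.0002909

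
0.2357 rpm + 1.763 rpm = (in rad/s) 0.2093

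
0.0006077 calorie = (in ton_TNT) 6.077e-13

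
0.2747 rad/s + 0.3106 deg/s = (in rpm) 2.675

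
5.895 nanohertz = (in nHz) 5.895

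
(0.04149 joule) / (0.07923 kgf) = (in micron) 5.34e+04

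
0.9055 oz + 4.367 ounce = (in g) 149.5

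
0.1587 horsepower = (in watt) 118.3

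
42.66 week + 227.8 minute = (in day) 298.8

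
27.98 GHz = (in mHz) 2.798e+13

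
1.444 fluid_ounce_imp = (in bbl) 0.0002581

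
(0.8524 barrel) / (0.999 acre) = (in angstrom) 3.352e+05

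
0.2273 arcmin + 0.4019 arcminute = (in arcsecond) 37.75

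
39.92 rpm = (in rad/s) 4.18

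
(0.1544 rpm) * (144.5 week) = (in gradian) 8.996e+07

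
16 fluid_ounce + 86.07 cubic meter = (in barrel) 541.4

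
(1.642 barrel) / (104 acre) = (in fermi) 6.203e+08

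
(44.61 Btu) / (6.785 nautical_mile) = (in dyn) 3.746e+05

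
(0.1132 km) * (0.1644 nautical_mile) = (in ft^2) 3.71e+05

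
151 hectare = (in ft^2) 1.625e+07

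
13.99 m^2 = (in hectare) 0.001399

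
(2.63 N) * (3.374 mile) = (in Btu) 13.54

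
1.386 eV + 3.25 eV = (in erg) 7.428e-12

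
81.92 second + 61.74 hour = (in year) 0.007051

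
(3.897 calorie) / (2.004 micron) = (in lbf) 1.829e+06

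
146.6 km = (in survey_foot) 4.81e+05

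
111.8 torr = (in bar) 0.1491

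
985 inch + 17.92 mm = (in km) 0.02504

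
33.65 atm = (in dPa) 3.41e+07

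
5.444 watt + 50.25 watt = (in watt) 55.69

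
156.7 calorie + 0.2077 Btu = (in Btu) 0.8291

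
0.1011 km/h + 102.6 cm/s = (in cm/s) 105.4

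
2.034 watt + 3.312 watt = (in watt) 5.346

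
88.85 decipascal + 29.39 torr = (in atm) 0.03876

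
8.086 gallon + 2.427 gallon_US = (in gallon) 10.51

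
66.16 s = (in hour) 0.01838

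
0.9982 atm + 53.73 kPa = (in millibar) 1549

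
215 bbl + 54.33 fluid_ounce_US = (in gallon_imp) 7519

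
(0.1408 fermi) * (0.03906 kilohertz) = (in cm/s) 5.5e-13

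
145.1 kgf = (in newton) 1423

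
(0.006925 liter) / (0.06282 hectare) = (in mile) 6.85e-12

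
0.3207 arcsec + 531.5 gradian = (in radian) 8.349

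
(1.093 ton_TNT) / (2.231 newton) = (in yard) 2.242e+09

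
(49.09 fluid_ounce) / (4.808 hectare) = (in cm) 3.019e-06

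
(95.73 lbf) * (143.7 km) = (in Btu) 5.8e+04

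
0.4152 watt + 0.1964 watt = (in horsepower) 0.0008202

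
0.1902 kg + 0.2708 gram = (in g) 190.5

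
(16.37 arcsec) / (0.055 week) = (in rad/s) 2.386e-09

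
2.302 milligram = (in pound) 5.075e-06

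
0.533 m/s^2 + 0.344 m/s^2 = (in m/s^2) 0.877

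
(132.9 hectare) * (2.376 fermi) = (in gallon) 8.342e-07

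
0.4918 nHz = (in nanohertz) 0.4918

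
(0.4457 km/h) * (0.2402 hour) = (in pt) 3.035e+05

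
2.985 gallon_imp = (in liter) 13.57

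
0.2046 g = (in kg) 0.0002046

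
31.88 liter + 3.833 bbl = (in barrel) 4.034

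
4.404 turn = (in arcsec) 5.708e+06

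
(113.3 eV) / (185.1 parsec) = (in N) 3.178e-36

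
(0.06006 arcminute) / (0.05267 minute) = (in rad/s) 5.528e-06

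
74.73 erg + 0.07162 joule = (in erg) 7.163e+05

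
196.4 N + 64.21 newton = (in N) 260.6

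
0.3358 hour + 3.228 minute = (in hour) 0.3896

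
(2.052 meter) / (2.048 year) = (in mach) 9.331e-11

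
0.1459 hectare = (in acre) 0.3605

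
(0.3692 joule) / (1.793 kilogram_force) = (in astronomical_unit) 1.404e-13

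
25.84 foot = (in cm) 787.6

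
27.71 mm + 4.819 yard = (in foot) 14.55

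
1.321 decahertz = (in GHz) 1.321e-08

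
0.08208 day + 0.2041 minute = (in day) 0.08222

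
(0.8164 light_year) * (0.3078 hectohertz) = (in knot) 4.621e+17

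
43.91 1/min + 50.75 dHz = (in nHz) 5.807e+09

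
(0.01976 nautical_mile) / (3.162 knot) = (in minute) 0.375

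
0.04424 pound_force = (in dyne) 1.968e+04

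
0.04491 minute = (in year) 8.545e-08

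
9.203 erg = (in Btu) 8.723e-10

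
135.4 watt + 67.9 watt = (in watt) 203.3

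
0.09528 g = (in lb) 0.0002101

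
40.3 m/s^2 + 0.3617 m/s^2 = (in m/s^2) 40.66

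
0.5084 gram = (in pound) 0.001121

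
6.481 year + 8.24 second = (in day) 2366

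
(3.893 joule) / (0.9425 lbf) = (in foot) 3.047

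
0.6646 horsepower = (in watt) 495.6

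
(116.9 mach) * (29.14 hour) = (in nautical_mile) 2.255e+06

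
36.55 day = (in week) 5.221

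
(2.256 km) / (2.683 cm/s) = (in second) 8.408e+04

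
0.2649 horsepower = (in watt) 197.5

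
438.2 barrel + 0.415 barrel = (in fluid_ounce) 2.358e+06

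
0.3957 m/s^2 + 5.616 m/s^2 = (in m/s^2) 6.012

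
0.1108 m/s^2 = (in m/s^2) 0.1108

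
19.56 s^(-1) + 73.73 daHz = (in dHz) 7569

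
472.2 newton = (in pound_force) 106.2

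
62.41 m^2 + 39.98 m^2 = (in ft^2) 1102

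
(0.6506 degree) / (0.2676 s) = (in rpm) 0.4052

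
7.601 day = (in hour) 182.4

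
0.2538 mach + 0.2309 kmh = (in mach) 0.254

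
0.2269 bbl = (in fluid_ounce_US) 1220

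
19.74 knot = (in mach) 0.02982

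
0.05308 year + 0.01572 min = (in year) 0.05308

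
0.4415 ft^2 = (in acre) 1.014e-05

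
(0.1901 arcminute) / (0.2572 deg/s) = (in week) 2.037e-08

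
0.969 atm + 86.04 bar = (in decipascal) 8.702e+07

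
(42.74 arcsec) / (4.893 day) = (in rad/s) 4.901e-10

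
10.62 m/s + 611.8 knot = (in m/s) 325.4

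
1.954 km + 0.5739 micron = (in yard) 2137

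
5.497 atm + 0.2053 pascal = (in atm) 5.497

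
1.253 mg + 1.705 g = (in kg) 0.001706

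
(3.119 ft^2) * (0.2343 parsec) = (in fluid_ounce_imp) 7.373e+19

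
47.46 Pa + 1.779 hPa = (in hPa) 2.254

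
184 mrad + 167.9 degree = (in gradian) 198.3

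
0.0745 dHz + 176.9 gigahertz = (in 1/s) 1.769e+11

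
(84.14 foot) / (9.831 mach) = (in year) 2.429e-10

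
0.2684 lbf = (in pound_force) 0.2684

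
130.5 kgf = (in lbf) 287.7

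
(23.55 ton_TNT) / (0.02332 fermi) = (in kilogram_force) 4.309e+26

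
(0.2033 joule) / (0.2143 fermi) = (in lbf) 2.133e+14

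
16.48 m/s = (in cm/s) 1648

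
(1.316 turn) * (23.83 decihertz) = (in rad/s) 19.7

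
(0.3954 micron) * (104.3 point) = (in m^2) 1.455e-08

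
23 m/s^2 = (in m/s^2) 23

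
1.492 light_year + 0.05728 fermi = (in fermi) 1.412e+31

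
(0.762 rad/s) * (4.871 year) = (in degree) 6.707e+09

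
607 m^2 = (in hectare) 0.0607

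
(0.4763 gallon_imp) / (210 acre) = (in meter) 2.548e-09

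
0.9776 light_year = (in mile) 5.747e+12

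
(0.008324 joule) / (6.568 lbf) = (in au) 1.905e-15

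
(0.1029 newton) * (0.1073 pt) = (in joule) 3.895e-06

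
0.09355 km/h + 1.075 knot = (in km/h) 2.084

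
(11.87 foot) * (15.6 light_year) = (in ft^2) 5.748e+18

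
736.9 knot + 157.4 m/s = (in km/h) 1931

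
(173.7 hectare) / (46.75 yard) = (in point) 1.152e+08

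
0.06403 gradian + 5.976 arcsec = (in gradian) 0.06587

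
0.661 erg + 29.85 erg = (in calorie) 7.292e-07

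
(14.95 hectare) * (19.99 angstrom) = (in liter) 0.2989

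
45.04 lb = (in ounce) 720.6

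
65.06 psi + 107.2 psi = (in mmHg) 8908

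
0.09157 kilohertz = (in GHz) 9.157e-08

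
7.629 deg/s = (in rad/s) 0.1332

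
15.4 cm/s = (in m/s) 0.154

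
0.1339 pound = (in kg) 0.06074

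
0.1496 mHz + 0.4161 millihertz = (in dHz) 0.005657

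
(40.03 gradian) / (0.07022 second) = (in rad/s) 8.955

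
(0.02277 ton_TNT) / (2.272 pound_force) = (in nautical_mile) 5090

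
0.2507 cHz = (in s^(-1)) 0.002507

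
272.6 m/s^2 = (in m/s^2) 272.6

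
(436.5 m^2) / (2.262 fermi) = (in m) 1.93e+17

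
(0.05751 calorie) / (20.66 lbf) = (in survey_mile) 1.627e-06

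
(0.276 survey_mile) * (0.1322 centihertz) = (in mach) 0.001725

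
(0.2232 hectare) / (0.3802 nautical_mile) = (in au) 2.119e-11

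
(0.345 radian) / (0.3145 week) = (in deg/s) 0.0001039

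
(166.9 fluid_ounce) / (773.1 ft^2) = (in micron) 68.72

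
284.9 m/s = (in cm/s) 2.849e+04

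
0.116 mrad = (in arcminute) 0.3988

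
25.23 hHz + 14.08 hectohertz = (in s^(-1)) 3931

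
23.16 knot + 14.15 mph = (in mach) 0.05357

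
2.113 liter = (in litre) 2.113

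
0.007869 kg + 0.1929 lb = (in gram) 95.37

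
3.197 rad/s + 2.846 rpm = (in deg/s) 200.3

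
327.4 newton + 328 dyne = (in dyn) 3.274e+07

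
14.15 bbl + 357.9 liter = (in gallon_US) 688.8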